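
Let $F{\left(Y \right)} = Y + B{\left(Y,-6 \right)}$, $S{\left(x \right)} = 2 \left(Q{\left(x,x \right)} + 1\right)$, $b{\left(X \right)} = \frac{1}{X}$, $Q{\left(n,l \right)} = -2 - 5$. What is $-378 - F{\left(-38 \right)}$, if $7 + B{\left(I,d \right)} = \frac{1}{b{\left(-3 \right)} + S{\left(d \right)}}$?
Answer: $- \frac{12318}{37} \approx -332.92$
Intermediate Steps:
$Q{\left(n,l \right)} = -7$ ($Q{\left(n,l \right)} = -2 - 5 = -7$)
$S{\left(x \right)} = -12$ ($S{\left(x \right)} = 2 \left(-7 + 1\right) = 2 \left(-6\right) = -12$)
$B{\left(I,d \right)} = - \frac{262}{37}$ ($B{\left(I,d \right)} = -7 + \frac{1}{\frac{1}{-3} - 12} = -7 + \frac{1}{- \frac{1}{3} - 12} = -7 + \frac{1}{- \frac{37}{3}} = -7 - \frac{3}{37} = - \frac{262}{37}$)
$F{\left(Y \right)} = - \frac{262}{37} + Y$ ($F{\left(Y \right)} = Y - \frac{262}{37} = - \frac{262}{37} + Y$)
$-378 - F{\left(-38 \right)} = -378 - \left(- \frac{262}{37} - 38\right) = -378 - - \frac{1668}{37} = -378 + \frac{1668}{37} = - \frac{12318}{37}$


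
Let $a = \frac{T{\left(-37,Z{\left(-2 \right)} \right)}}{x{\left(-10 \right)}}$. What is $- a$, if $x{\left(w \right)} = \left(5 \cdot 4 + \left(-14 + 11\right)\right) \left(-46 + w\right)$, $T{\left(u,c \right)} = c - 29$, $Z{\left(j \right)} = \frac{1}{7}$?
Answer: $- \frac{101}{3332} \approx -0.030312$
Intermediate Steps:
$Z{\left(j \right)} = \frac{1}{7}$
$T{\left(u,c \right)} = -29 + c$
$x{\left(w \right)} = -782 + 17 w$ ($x{\left(w \right)} = \left(20 - 3\right) \left(-46 + w\right) = 17 \left(-46 + w\right) = -782 + 17 w$)
$a = \frac{101}{3332}$ ($a = \frac{-29 + \frac{1}{7}}{-782 + 17 \left(-10\right)} = - \frac{202}{7 \left(-782 - 170\right)} = - \frac{202}{7 \left(-952\right)} = \left(- \frac{202}{7}\right) \left(- \frac{1}{952}\right) = \frac{101}{3332} \approx 0.030312$)
$- a = \left(-1\right) \frac{101}{3332} = - \frac{101}{3332}$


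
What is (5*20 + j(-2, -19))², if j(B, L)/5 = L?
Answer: 25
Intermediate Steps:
j(B, L) = 5*L
(5*20 + j(-2, -19))² = (5*20 + 5*(-19))² = (100 - 95)² = 5² = 25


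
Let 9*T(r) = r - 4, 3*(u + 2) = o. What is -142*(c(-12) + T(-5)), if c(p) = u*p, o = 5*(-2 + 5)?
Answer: 5254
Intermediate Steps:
o = 15 (o = 5*3 = 15)
u = 3 (u = -2 + (⅓)*15 = -2 + 5 = 3)
T(r) = -4/9 + r/9 (T(r) = (r - 4)/9 = (-4 + r)/9 = -4/9 + r/9)
c(p) = 3*p
-142*(c(-12) + T(-5)) = -142*(3*(-12) + (-4/9 + (⅑)*(-5))) = -142*(-36 + (-4/9 - 5/9)) = -142*(-36 - 1) = -142*(-37) = 5254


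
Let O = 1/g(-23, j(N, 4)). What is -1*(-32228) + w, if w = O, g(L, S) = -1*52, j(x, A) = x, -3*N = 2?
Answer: 1675855/52 ≈ 32228.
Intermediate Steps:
N = -⅔ (N = -⅓*2 = -⅔ ≈ -0.66667)
g(L, S) = -52
O = -1/52 (O = 1/(-52) = -1/52 ≈ -0.019231)
w = -1/52 ≈ -0.019231
-1*(-32228) + w = -1*(-32228) - 1/52 = 32228 - 1/52 = 1675855/52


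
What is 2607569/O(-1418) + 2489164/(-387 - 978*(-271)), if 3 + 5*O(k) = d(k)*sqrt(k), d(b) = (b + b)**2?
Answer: (-3450471249603*I + 20020087178944*sqrt(1418))/(264651*(3*I + 8042896*sqrt(1418))) ≈ 9.4055 - 0.043048*I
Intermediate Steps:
d(b) = 4*b**2 (d(b) = (2*b)**2 = 4*b**2)
O(k) = -3/5 + 4*k**(5/2)/5 (O(k) = -3/5 + ((4*k**2)*sqrt(k))/5 = -3/5 + (4*k**(5/2))/5 = -3/5 + 4*k**(5/2)/5)
2607569/O(-1418) + 2489164/(-387 - 978*(-271)) = 2607569/(-3/5 + 4*(-1418)**(5/2)/5) + 2489164/(-387 - 978*(-271)) = 2607569/(-3/5 + 4*(2010724*I*sqrt(1418))/5) + 2489164/(-387 + 265038) = 2607569/(-3/5 + 8042896*I*sqrt(1418)/5) + 2489164/264651 = 2489164/264651 + 2607569/(-3/5 + 8042896*I*sqrt(1418)/5)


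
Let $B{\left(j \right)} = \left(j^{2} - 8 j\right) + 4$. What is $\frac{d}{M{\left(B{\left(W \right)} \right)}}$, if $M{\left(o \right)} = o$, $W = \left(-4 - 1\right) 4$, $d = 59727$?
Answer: $\frac{19909}{188} \approx 105.9$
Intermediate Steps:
$W = -20$ ($W = \left(-5\right) 4 = -20$)
$B{\left(j \right)} = 4 + j^{2} - 8 j$
$\frac{d}{M{\left(B{\left(W \right)} \right)}} = \frac{59727}{4 + \left(-20\right)^{2} - -160} = \frac{59727}{4 + 400 + 160} = \frac{59727}{564} = 59727 \cdot \frac{1}{564} = \frac{19909}{188}$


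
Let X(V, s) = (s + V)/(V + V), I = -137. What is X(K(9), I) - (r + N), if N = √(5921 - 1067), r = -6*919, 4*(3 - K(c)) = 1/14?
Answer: 1834171/334 - √4854 ≈ 5421.9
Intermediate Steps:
K(c) = 167/56 (K(c) = 3 - 1/(4*14) = 3 - ¼*1/14 = 3 - 1/56 = 167/56)
r = -5514
X(V, s) = (V + s)/(2*V) (X(V, s) = (V + s)/((2*V)) = (V + s)*(1/(2*V)) = (V + s)/(2*V))
N = √4854 ≈ 69.671
X(K(9), I) - (r + N) = (167/56 - 137)/(2*(167/56)) - (-5514 + √4854) = (½)*(56/167)*(-7505/56) + (5514 - √4854) = -7505/334 + (5514 - √4854) = 1834171/334 - √4854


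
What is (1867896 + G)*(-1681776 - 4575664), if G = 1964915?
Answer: -23983584863840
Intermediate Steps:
(1867896 + G)*(-1681776 - 4575664) = (1867896 + 1964915)*(-1681776 - 4575664) = 3832811*(-6257440) = -23983584863840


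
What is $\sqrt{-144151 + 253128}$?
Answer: $\sqrt{108977} \approx 330.12$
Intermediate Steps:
$\sqrt{-144151 + 253128} = \sqrt{108977}$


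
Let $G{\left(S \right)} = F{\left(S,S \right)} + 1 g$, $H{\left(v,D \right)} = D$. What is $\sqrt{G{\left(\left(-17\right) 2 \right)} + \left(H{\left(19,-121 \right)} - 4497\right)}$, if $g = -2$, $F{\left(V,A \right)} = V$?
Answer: $i \sqrt{4654} \approx 68.22 i$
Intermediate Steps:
$G{\left(S \right)} = -2 + S$ ($G{\left(S \right)} = S + 1 \left(-2\right) = S - 2 = -2 + S$)
$\sqrt{G{\left(\left(-17\right) 2 \right)} + \left(H{\left(19,-121 \right)} - 4497\right)} = \sqrt{\left(-2 - 34\right) - 4618} = \sqrt{-36 - 4618} = \sqrt{-4654} = i \sqrt{4654}$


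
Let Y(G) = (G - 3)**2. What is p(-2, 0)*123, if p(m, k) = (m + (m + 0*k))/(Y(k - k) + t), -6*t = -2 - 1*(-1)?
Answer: -2952/55 ≈ -53.673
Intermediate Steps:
t = 1/6 (t = -(-2 - 1*(-1))/6 = -(-2 + 1)/6 = -1/6*(-1) = 1/6 ≈ 0.16667)
Y(G) = (-3 + G)**2
p(m, k) = 12*m/55 (p(m, k) = (m + (m + 0*k))/((-3 + (k - k))**2 + 1/6) = (m + (m + 0))/((-3 + 0)**2 + 1/6) = (m + m)/((-3)**2 + 1/6) = (2*m)/(9 + 1/6) = (2*m)/(55/6) = (2*m)*(6/55) = 12*m/55)
p(-2, 0)*123 = ((12/55)*(-2))*123 = -24/55*123 = -2952/55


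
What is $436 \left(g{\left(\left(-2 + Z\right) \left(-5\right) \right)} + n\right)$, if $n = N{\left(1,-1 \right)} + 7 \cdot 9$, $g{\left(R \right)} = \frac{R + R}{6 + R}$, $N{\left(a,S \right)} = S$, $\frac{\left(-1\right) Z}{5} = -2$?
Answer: $\frac{476984}{17} \approx 28058.0$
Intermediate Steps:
$Z = 10$ ($Z = \left(-5\right) \left(-2\right) = 10$)
$g{\left(R \right)} = \frac{2 R}{6 + R}$
$n = 62$ ($n = -1 + 7 \cdot 9 = -1 + 63 = 62$)
$436 \left(g{\left(\left(-2 + Z\right) \left(-5\right) \right)} + n\right) = 436 \left(\frac{2 \left(-2 + 10\right) \left(-5\right)}{6 + \left(-2 + 10\right) \left(-5\right)} + 62\right) = 436 \left(\frac{2 \cdot 8 \left(-5\right)}{6 + 8 \left(-5\right)} + 62\right) = 436 \left(2 \left(-40\right) \frac{1}{6 - 40} + 62\right) = 436 \left(2 \left(-40\right) \frac{1}{-34} + 62\right) = 436 \left(2 \left(-40\right) \left(- \frac{1}{34}\right) + 62\right) = 436 \left(\frac{40}{17} + 62\right) = 436 \cdot \frac{1094}{17} = \frac{476984}{17}$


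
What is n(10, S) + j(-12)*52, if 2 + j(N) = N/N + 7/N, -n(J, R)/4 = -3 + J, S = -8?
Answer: -331/3 ≈ -110.33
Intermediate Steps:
n(J, R) = 12 - 4*J (n(J, R) = -4*(-3 + J) = 12 - 4*J)
j(N) = -1 + 7/N (j(N) = -2 + (N/N + 7/N) = -2 + (1 + 7/N) = -1 + 7/N)
n(10, S) + j(-12)*52 = (12 - 4*10) + ((7 - 1*(-12))/(-12))*52 = (12 - 40) - (7 + 12)/12*52 = -28 - 1/12*19*52 = -28 - 19/12*52 = -28 - 247/3 = -331/3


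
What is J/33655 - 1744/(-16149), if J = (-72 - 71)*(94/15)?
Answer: 73704438/905824325 ≈ 0.081367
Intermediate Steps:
J = -13442/15 ≈ -896.13
J/33655 - 1744/(-16149) = -13442/15/33655 - 1744/(-16149) = -13442/15*1/33655 - 1744*(-1/16149) = -13442/504825 + 1744/16149 = 73704438/905824325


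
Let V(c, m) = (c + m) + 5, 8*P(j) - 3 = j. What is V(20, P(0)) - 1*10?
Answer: 123/8 ≈ 15.375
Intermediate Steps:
P(j) = 3/8 + j/8
V(c, m) = 5 + c + m
V(20, P(0)) - 1*10 = (5 + 20 + (3/8 + (⅛)*0)) - 1*10 = (5 + 20 + (3/8 + 0)) - 10 = (5 + 20 + 3/8) - 10 = 203/8 - 10 = 123/8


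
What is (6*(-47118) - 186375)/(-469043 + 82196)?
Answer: 156361/128949 ≈ 1.2126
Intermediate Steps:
(6*(-47118) - 186375)/(-469043 + 82196) = (-282708 - 186375)/(-386847) = -469083*(-1/386847) = 156361/128949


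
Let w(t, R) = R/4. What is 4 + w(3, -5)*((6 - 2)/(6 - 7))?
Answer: 9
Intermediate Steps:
w(t, R) = R/4 (w(t, R) = R*(¼) = R/4)
4 + w(3, -5)*((6 - 2)/(6 - 7)) = 4 + ((¼)*(-5))*((6 - 2)/(6 - 7)) = 4 - 5/(-1) = 4 - 5*(-1) = 4 - 5/4*(-4) = 4 + 5 = 9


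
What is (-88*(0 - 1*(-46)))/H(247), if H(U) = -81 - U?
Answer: 506/41 ≈ 12.341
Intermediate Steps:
(-88*(0 - 1*(-46)))/H(247) = (-88*(0 - 1*(-46)))/(-81 - 1*247) = (-88*(0 + 46))/(-81 - 247) = -88*46/(-328) = -4048*(-1/328) = 506/41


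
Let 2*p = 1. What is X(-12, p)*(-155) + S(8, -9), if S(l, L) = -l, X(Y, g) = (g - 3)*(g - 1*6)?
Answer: -8557/4 ≈ -2139.3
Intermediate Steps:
p = 1/2 (p = (1/2)*1 = 1/2 ≈ 0.50000)
X(Y, g) = (-6 + g)*(-3 + g) (X(Y, g) = (-3 + g)*(g - 6) = (-3 + g)*(-6 + g) = (-6 + g)*(-3 + g))
X(-12, p)*(-155) + S(8, -9) = (18 + (1/2)**2 - 9*1/2)*(-155) - 1*8 = (18 + 1/4 - 9/2)*(-155) - 8 = (55/4)*(-155) - 8 = -8525/4 - 8 = -8557/4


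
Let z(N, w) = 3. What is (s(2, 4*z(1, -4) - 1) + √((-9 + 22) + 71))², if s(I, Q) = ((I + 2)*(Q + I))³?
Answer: 19770609748 + 562432*√21 ≈ 1.9773e+10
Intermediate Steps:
s(I, Q) = (2 + I)³*(I + Q)³ (s(I, Q) = ((2 + I)*(I + Q))³ = (2 + I)³*(I + Q)³)
(s(2, 4*z(1, -4) - 1) + √((-9 + 22) + 71))² = ((2 + 2)³*(2 + (4*3 - 1))³ + √((-9 + 22) + 71))² = (4³*(2 + (12 - 1))³ + √(13 + 71))² = (64*(2 + 11)³ + √84)² = (64*13³ + 2*√21)² = (64*2197 + 2*√21)² = (140608 + 2*√21)²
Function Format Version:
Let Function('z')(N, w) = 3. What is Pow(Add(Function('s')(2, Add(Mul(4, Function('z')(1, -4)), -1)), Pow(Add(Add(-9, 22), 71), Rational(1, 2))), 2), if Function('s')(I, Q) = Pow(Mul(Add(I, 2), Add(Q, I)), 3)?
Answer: Add(19770609748, Mul(562432, Pow(21, Rational(1, 2)))) ≈ 1.9773e+10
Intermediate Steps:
Function('s')(I, Q) = Mul(Pow(Add(2, I), 3), Pow(Add(I, Q), 3)) (Function('s')(I, Q) = Pow(Mul(Add(2, I), Add(I, Q)), 3) = Mul(Pow(Add(2, I), 3), Pow(Add(I, Q), 3)))
Pow(Add(Function('s')(2, Add(Mul(4, Function('z')(1, -4)), -1)), Pow(Add(Add(-9, 22), 71), Rational(1, 2))), 2) = Pow(Add(Mul(Pow(Add(2, 2), 3), Pow(Add(2, Add(Mul(4, 3), -1)), 3)), Pow(Add(Add(-9, 22), 71), Rational(1, 2))), 2) = Pow(Add(Mul(Pow(4, 3), Pow(Add(2, Add(12, -1)), 3)), Pow(Add(13, 71), Rational(1, 2))), 2) = Pow(Add(Mul(64, Pow(Add(2, 11), 3)), Pow(84, Rational(1, 2))), 2) = Pow(Add(Mul(64, Pow(13, 3)), Mul(2, Pow(21, Rational(1, 2)))), 2) = Pow(Add(Mul(64, 2197), Mul(2, Pow(21, Rational(1, 2)))), 2) = Pow(Add(140608, Mul(2, Pow(21, Rational(1, 2)))), 2)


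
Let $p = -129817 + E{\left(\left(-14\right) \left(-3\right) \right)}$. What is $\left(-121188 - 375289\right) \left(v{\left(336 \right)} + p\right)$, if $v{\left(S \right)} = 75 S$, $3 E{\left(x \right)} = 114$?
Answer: $51921068183$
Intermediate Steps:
$E{\left(x \right)} = 38$ ($E{\left(x \right)} = \frac{1}{3} \cdot 114 = 38$)
$p = -129779$ ($p = -129817 + 38 = -129779$)
$\left(-121188 - 375289\right) \left(v{\left(336 \right)} + p\right) = \left(-121188 - 375289\right) \left(75 \cdot 336 - 129779\right) = - 496477 \left(25200 - 129779\right) = \left(-496477\right) \left(-104579\right) = 51921068183$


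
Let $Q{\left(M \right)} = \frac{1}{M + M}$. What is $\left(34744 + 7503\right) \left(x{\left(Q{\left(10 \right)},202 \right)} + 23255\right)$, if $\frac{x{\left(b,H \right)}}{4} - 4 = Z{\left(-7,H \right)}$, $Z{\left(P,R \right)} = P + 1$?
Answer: $982116009$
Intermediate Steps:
$Z{\left(P,R \right)} = 1 + P$
$Q{\left(M \right)} = \frac{1}{2 M}$
$x{\left(b,H \right)} = -8$ ($x{\left(b,H \right)} = 16 + 4 \left(1 - 7\right) = 16 + 4 \left(-6\right) = 16 - 24 = -8$)
$\left(34744 + 7503\right) \left(x{\left(Q{\left(10 \right)},202 \right)} + 23255\right) = \left(34744 + 7503\right) \left(-8 + 23255\right) = 42247 \cdot 23247 = 982116009$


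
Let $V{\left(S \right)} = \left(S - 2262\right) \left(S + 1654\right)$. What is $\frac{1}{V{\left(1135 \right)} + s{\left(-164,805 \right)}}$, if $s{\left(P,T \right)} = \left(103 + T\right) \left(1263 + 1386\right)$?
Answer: $- \frac{1}{737911} \approx -1.3552 \cdot 10^{-6}$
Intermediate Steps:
$s{\left(P,T \right)} = 272847 + 2649 T$ ($s{\left(P,T \right)} = \left(103 + T\right) 2649 = 272847 + 2649 T$)
$V{\left(S \right)} = \left(-2262 + S\right) \left(1654 + S\right)$
$\frac{1}{V{\left(1135 \right)} + s{\left(-164,805 \right)}} = \frac{1}{\left(-3741348 + 1135^{2} - 690080\right) + \left(272847 + 2649 \cdot 805\right)} = \frac{1}{\left(-3741348 + 1288225 - 690080\right) + \left(272847 + 2132445\right)} = \frac{1}{-3143203 + 2405292} = \frac{1}{-737911} = - \frac{1}{737911}$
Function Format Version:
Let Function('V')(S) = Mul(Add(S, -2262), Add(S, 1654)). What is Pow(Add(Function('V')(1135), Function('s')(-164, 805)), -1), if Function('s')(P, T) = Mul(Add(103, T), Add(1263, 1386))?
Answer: Rational(-1, 737911) ≈ -1.3552e-6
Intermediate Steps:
Function('s')(P, T) = Add(272847, Mul(2649, T)) (Function('s')(P, T) = Mul(Add(103, T), 2649) = Add(272847, Mul(2649, T)))
Function('V')(S) = Mul(Add(-2262, S), Add(1654, S))
Pow(Add(Function('V')(1135), Function('s')(-164, 805)), -1) = Pow(Add(Add(-3741348, Pow(1135, 2), Mul(-608, 1135)), Add(272847, Mul(2649, 805))), -1) = Pow(Add(Add(-3741348, 1288225, -690080), Add(272847, 2132445)), -1) = Pow(Add(-3143203, 2405292), -1) = Pow(-737911, -1) = Rational(-1, 737911)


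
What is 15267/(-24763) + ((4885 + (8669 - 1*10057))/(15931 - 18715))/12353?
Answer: -525130206995/851618191776 ≈ -0.61663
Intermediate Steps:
15267/(-24763) + ((4885 + (8669 - 1*10057))/(15931 - 18715))/12353 = 15267*(-1/24763) + ((4885 + (8669 - 10057))/(-2784))*(1/12353) = -15267/24763 + ((4885 - 1388)*(-1/2784))*(1/12353) = -15267/24763 + (3497*(-1/2784))*(1/12353) = -15267/24763 - 3497/2784*1/12353 = -15267/24763 - 3497/34390752 = -525130206995/851618191776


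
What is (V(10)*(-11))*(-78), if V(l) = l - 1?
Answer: 7722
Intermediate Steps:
V(l) = -1 + l
(V(10)*(-11))*(-78) = ((-1 + 10)*(-11))*(-78) = (9*(-11))*(-78) = -99*(-78) = 7722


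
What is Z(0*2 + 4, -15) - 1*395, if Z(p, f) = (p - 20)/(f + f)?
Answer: -5917/15 ≈ -394.47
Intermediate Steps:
Z(p, f) = (-20 + p)/(2*f) (Z(p, f) = (-20 + p)/((2*f)) = (-20 + p)*(1/(2*f)) = (-20 + p)/(2*f))
Z(0*2 + 4, -15) - 1*395 = (1/2)*(-20 + (0*2 + 4))/(-15) - 1*395 = (1/2)*(-1/15)*(-20 + (0 + 4)) - 395 = (1/2)*(-1/15)*(-20 + 4) - 395 = (1/2)*(-1/15)*(-16) - 395 = 8/15 - 395 = -5917/15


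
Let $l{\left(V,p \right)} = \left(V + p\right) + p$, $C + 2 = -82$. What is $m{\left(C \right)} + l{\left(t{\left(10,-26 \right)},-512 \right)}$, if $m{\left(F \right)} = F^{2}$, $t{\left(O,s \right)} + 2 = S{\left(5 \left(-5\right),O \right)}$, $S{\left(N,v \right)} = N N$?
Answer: $6655$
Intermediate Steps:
$C = -84$ ($C = -2 - 82 = -84$)
$S{\left(N,v \right)} = N^{2}$
$t{\left(O,s \right)} = 623$ ($t{\left(O,s \right)} = -2 + \left(5 \left(-5\right)\right)^{2} = -2 + \left(-25\right)^{2} = -2 + 625 = 623$)
$l{\left(V,p \right)} = V + 2 p$
$m{\left(C \right)} + l{\left(t{\left(10,-26 \right)},-512 \right)} = \left(-84\right)^{2} + \left(623 + 2 \left(-512\right)\right) = 7056 + \left(623 - 1024\right) = 7056 - 401 = 6655$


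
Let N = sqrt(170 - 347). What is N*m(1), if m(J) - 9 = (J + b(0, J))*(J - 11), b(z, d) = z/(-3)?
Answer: -I*sqrt(177) ≈ -13.304*I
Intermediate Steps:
b(z, d) = -z/3 (b(z, d) = z*(-1/3) = -z/3)
m(J) = 9 + J*(-11 + J) (m(J) = 9 + (J - 1/3*0)*(J - 11) = 9 + (J + 0)*(-11 + J) = 9 + J*(-11 + J))
N = I*sqrt(177) (N = sqrt(-177) = I*sqrt(177) ≈ 13.304*I)
N*m(1) = (I*sqrt(177))*(9 + 1**2 - 11*1) = (I*sqrt(177))*(9 + 1 - 11) = (I*sqrt(177))*(-1) = -I*sqrt(177)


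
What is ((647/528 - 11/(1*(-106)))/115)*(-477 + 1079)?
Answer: 2239139/321816 ≈ 6.9578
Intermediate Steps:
((647/528 - 11/(1*(-106)))/115)*(-477 + 1079) = ((647*(1/528) - 11/(-106))*(1/115))*602 = ((647/528 - 11*(-1/106))*(1/115))*602 = ((647/528 + 11/106)*(1/115))*602 = ((37195/27984)*(1/115))*602 = (7439/643632)*602 = 2239139/321816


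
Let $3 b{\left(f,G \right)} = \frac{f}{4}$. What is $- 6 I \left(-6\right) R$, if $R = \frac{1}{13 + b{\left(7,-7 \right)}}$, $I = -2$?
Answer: $- \frac{864}{163} \approx -5.3006$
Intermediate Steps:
$b{\left(f,G \right)} = \frac{f}{12}$ ($b{\left(f,G \right)} = \frac{f \frac{1}{4}}{3} = \frac{\frac{1}{4} f}{3} = \frac{f}{12}$)
$R = \frac{12}{163}$ ($R = \frac{1}{13 + \frac{1}{12} \cdot 7} = \frac{1}{13 + \frac{7}{12}} = \frac{1}{\frac{163}{12}} = \frac{12}{163} \approx 0.07362$)
$- 6 I \left(-6\right) R = \left(-6\right) \left(-2\right) \left(-6\right) \frac{12}{163} = 12 \left(-6\right) \frac{12}{163} = \left(-72\right) \frac{12}{163} = - \frac{864}{163}$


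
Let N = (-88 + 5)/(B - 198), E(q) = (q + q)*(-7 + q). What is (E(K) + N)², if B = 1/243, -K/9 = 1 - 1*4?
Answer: 2702150052519681/2314860769 ≈ 1.1673e+6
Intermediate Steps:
K = 27 (K = -9*(1 - 1*4) = -9*(1 - 4) = -9*(-3) = 27)
B = 1/243 ≈ 0.0041152
E(q) = 2*q*(-7 + q) (E(q) = (2*q)*(-7 + q) = 2*q*(-7 + q))
N = 20169/48113 (N = (-88 + 5)/(1/243 - 198) = -83/(-48113/243) = -83*(-243/48113) = 20169/48113 ≈ 0.41920)
(E(K) + N)² = (2*27*(-7 + 27) + 20169/48113)² = (2*27*20 + 20169/48113)² = (1080 + 20169/48113)² = (51982209/48113)² = 2702150052519681/2314860769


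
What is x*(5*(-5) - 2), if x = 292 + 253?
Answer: -14715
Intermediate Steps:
x = 545
x*(5*(-5) - 2) = 545*(5*(-5) - 2) = 545*(-25 - 2) = 545*(-27) = -14715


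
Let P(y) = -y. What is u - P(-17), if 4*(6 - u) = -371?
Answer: 327/4 ≈ 81.750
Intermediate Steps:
u = 395/4 (u = 6 - ¼*(-371) = 6 + 371/4 = 395/4 ≈ 98.750)
u - P(-17) = 395/4 - (-1)*(-17) = 395/4 - 1*17 = 395/4 - 17 = 327/4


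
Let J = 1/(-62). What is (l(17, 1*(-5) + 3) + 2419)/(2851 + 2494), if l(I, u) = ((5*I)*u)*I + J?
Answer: -29203/331390 ≈ -0.088123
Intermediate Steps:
J = -1/62 ≈ -0.016129
l(I, u) = -1/62 + 5*u*I² (l(I, u) = ((5*I)*u)*I - 1/62 = (5*I*u)*I - 1/62 = 5*u*I² - 1/62 = -1/62 + 5*u*I²)
(l(17, 1*(-5) + 3) + 2419)/(2851 + 2494) = ((-1/62 + 5*(1*(-5) + 3)*17²) + 2419)/(2851 + 2494) = ((-1/62 + 5*(-5 + 3)*289) + 2419)/5345 = ((-1/62 + 5*(-2)*289) + 2419)*(1/5345) = ((-1/62 - 2890) + 2419)*(1/5345) = (-179181/62 + 2419)*(1/5345) = -29203/62*1/5345 = -29203/331390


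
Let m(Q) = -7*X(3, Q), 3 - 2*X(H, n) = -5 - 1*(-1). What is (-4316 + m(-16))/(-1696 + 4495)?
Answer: -8681/5598 ≈ -1.5507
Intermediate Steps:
X(H, n) = 7/2 (X(H, n) = 3/2 - (-5 - 1*(-1))/2 = 3/2 - (-5 + 1)/2 = 3/2 - 1/2*(-4) = 3/2 + 2 = 7/2)
m(Q) = -49/2 (m(Q) = -7*7/2 = -49/2)
(-4316 + m(-16))/(-1696 + 4495) = (-4316 - 49/2)/(-1696 + 4495) = -8681/2/2799 = -8681/2*1/2799 = -8681/5598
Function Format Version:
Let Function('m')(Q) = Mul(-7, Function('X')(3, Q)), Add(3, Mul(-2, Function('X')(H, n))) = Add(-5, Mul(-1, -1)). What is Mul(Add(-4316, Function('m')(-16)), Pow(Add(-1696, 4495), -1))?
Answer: Rational(-8681, 5598) ≈ -1.5507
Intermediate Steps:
Function('X')(H, n) = Rational(7, 2) (Function('X')(H, n) = Add(Rational(3, 2), Mul(Rational(-1, 2), Add(-5, Mul(-1, -1)))) = Add(Rational(3, 2), Mul(Rational(-1, 2), Add(-5, 1))) = Add(Rational(3, 2), Mul(Rational(-1, 2), -4)) = Add(Rational(3, 2), 2) = Rational(7, 2))
Function('m')(Q) = Rational(-49, 2) (Function('m')(Q) = Mul(-7, Rational(7, 2)) = Rational(-49, 2))
Mul(Add(-4316, Function('m')(-16)), Pow(Add(-1696, 4495), -1)) = Mul(Add(-4316, Rational(-49, 2)), Pow(Add(-1696, 4495), -1)) = Mul(Rational(-8681, 2), Pow(2799, -1)) = Mul(Rational(-8681, 2), Rational(1, 2799)) = Rational(-8681, 5598)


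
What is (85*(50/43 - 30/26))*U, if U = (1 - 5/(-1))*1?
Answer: 2550/559 ≈ 4.5617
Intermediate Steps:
U = 6 (U = (1 - 5*(-1))*1 = (1 + 5)*1 = 6*1 = 6)
(85*(50/43 - 30/26))*U = (85*(50/43 - 30/26))*6 = (85*(50*(1/43) - 30*1/26))*6 = (85*(50/43 - 15/13))*6 = (85*(5/559))*6 = (425/559)*6 = 2550/559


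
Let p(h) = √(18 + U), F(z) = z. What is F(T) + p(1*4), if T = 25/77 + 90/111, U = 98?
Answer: 3235/2849 + 2*√29 ≈ 11.906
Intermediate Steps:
T = 3235/2849 (T = 25*(1/77) + 90*(1/111) = 25/77 + 30/37 = 3235/2849 ≈ 1.1355)
p(h) = 2*√29 (p(h) = √(18 + 98) = √116 = 2*√29)
F(T) + p(1*4) = 3235/2849 + 2*√29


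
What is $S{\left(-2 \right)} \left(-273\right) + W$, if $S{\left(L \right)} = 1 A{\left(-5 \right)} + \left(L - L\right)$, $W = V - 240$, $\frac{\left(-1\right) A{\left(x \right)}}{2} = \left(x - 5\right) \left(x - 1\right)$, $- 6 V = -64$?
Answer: $\frac{97592}{3} \approx 32531.0$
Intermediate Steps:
$V = \frac{32}{3}$ ($V = \left(- \frac{1}{6}\right) \left(-64\right) = \frac{32}{3} \approx 10.667$)
$A{\left(x \right)} = - 2 \left(-1 + x\right) \left(-5 + x\right)$ ($A{\left(x \right)} = - 2 \left(x - 5\right) \left(x - 1\right) = - 2 \left(-5 + x\right) \left(-1 + x\right) = - 2 \left(-1 + x\right) \left(-5 + x\right)$)
$W = - \frac{688}{3}$ ($W = \frac{32}{3} - 240 = - \frac{688}{3} \approx -229.33$)
$S{\left(L \right)} = -120$ ($S{\left(L \right)} = 1 \left(-10 - 2 \left(-5\right)^{2} + 12 \left(-5\right)\right) + \left(L - L\right) = 1 \left(-10 - 50 - 60\right) + 0 = 1 \left(-120\right) + 0 = -120 + 0 = -120$)
$S{\left(-2 \right)} \left(-273\right) + W = \left(-120\right) \left(-273\right) - \frac{688}{3} = 32760 - \frac{688}{3} = \frac{97592}{3}$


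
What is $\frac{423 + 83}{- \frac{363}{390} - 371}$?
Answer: $- \frac{65780}{48351} \approx -1.3605$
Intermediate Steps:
$\frac{423 + 83}{- \frac{363}{390} - 371} = \frac{506}{\left(-363\right) \frac{1}{390} - 371} = \frac{506}{- \frac{121}{130} - 371} = \frac{506}{- \frac{48351}{130}} = 506 \left(- \frac{130}{48351}\right) = - \frac{65780}{48351}$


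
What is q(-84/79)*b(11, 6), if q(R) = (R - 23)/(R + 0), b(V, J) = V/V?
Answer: 1901/84 ≈ 22.631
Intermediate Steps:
b(V, J) = 1
q(R) = (-23 + R)/R
q(-84/79)*b(11, 6) = ((-23 - 84/79)/((-84/79)))*1 = ((-23 - 84*1/79)/((-84*1/79)))*1 = ((-23 - 84/79)/(-84/79))*1 = -79/84*(-1901/79)*1 = (1901/84)*1 = 1901/84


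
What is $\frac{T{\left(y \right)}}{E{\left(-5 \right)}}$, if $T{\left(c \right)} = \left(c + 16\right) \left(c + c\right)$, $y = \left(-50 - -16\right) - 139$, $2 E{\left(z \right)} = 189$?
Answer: $\frac{108644}{189} \approx 574.84$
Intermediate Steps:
$E{\left(z \right)} = \frac{189}{2}$ ($E{\left(z \right)} = \frac{1}{2} \cdot 189 = \frac{189}{2}$)
$y = -173$ ($y = \left(-50 + 16\right) - 139 = -34 - 139 = -173$)
$T{\left(c \right)} = 2 c \left(16 + c\right)$ ($T{\left(c \right)} = \left(16 + c\right) 2 c = 2 c \left(16 + c\right)$)
$\frac{T{\left(y \right)}}{E{\left(-5 \right)}} = \frac{2 \left(-173\right) \left(16 - 173\right)}{\frac{189}{2}} = 2 \left(-173\right) \left(-157\right) \frac{2}{189} = 54322 \cdot \frac{2}{189} = \frac{108644}{189}$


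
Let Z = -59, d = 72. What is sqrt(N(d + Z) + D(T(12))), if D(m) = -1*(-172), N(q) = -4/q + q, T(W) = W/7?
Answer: 49*sqrt(13)/13 ≈ 13.590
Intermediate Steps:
T(W) = W/7 (T(W) = W*(1/7) = W/7)
N(q) = q - 4/q (N(q) = -4/q + q = q - 4/q)
D(m) = 172
sqrt(N(d + Z) + D(T(12))) = sqrt(((72 - 59) - 4/(72 - 59)) + 172) = sqrt((13 - 4/13) + 172) = sqrt(165/13 + 172) = sqrt(2401/13) = 49*sqrt(13)/13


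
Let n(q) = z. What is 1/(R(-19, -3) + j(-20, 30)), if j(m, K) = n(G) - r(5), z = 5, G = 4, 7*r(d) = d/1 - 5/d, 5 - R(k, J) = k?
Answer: 7/199 ≈ 0.035176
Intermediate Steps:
R(k, J) = 5 - k
r(d) = -5/(7*d) + d/7 (r(d) = (d/1 - 5/d)/7 = (d*1 - 5/d)/7 = (d - 5/d)/7 = -5/(7*d) + d/7)
n(q) = 5
j(m, K) = 31/7 (j(m, K) = 5 - (-5 + 5²)/(7*5) = 5 - (-5 + 25)/(7*5) = 5 - 20/(7*5) = 5 - 1*4/7 = 5 - 4/7 = 31/7)
1/(R(-19, -3) + j(-20, 30)) = 1/((5 - 1*(-19)) + 31/7) = 1/((5 + 19) + 31/7) = 1/(24 + 31/7) = 1/(199/7) = 7/199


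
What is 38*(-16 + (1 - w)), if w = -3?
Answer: -456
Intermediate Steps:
38*(-16 + (1 - w)) = 38*(-16 + (1 - 1*(-3))) = 38*(-16 + (1 + 3)) = 38*(-16 + 4) = 38*(-12) = -456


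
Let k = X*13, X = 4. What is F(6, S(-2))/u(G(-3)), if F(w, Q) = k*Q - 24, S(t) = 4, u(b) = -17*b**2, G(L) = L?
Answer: -184/153 ≈ -1.2026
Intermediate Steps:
k = 52 (k = 4*13 = 52)
F(w, Q) = -24 + 52*Q (F(w, Q) = 52*Q - 24 = -24 + 52*Q)
F(6, S(-2))/u(G(-3)) = (-24 + 52*4)/((-17*(-3)**2)) = (-24 + 208)/((-17*9)) = 184/(-153) = 184*(-1/153) = -184/153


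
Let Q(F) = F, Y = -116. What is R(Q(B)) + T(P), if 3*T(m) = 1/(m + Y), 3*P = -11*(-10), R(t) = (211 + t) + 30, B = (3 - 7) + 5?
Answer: 57595/238 ≈ 242.00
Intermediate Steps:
B = 1 (B = -4 + 5 = 1)
R(t) = 241 + t
P = 110/3 (P = (-11*(-10))/3 = (1/3)*110 = 110/3 ≈ 36.667)
T(m) = 1/(3*(-116 + m)) (T(m) = 1/(3*(m - 116)) = 1/(3*(-116 + m)))
R(Q(B)) + T(P) = (241 + 1) + 1/(3*(-116 + 110/3)) = 242 + 1/(3*(-238/3)) = 242 + (1/3)*(-3/238) = 242 - 1/238 = 57595/238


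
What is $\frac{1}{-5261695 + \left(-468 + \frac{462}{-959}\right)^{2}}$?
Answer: $- \frac{18769}{94637424331} \approx -1.9833 \cdot 10^{-7}$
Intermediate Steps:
$\frac{1}{-5261695 + \left(-468 + \frac{462}{-959}\right)^{2}} = \frac{1}{-5261695 + \left(-468 + 462 \left(- \frac{1}{959}\right)\right)^{2}} = \frac{1}{-5261695 + \left(-468 - \frac{66}{137}\right)^{2}} = \frac{1}{-5261695 + \left(- \frac{64182}{137}\right)^{2}} = \frac{1}{-5261695 + \frac{4119329124}{18769}} = \frac{1}{- \frac{94637424331}{18769}} = - \frac{18769}{94637424331}$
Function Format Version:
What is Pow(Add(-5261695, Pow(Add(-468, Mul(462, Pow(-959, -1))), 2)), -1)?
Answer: Rational(-18769, 94637424331) ≈ -1.9833e-7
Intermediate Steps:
Pow(Add(-5261695, Pow(Add(-468, Mul(462, Pow(-959, -1))), 2)), -1) = Pow(Add(-5261695, Pow(Add(-468, Mul(462, Rational(-1, 959))), 2)), -1) = Pow(Add(-5261695, Pow(Add(-468, Rational(-66, 137)), 2)), -1) = Pow(Add(-5261695, Pow(Rational(-64182, 137), 2)), -1) = Pow(Add(-5261695, Rational(4119329124, 18769)), -1) = Pow(Rational(-94637424331, 18769), -1) = Rational(-18769, 94637424331)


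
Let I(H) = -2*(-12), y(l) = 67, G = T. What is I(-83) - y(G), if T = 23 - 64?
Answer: -43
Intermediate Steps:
T = -41
G = -41
I(H) = 24
I(-83) - y(G) = 24 - 1*67 = 24 - 67 = -43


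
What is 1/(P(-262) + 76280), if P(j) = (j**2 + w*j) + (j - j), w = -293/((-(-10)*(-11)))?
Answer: 55/7932437 ≈ 6.9336e-6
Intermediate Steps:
w = 293/110 (w = -293/((-2*55)) = -293/(-110) = -293*(-1/110) = 293/110 ≈ 2.6636)
P(j) = j**2 + 293*j/110 (P(j) = (j**2 + 293*j/110) + (j - j) = (j**2 + 293*j/110) + 0 = j**2 + 293*j/110)
1/(P(-262) + 76280) = 1/((1/110)*(-262)*(293 + 110*(-262)) + 76280) = 1/((1/110)*(-262)*(293 - 28820) + 76280) = 1/((1/110)*(-262)*(-28527) + 76280) = 1/(3737037/55 + 76280) = 1/(7932437/55) = 55/7932437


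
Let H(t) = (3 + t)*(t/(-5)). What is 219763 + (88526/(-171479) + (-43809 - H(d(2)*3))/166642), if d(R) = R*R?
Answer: 897119728232325/4082229074 ≈ 2.1976e+5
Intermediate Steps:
d(R) = R²
H(t) = -t*(3 + t)/5 (H(t) = (3 + t)*(t*(-⅕)) = (3 + t)*(-t/5) = -t*(3 + t)/5)
219763 + (88526/(-171479) + (-43809 - H(d(2)*3))/166642) = 219763 + (88526/(-171479) + (-43809 - (-1)*2²*3*(3 + 2²*3)/5)/166642) = 219763 + (88526*(-1/171479) + (-43809 - (-1)*4*3*(3 + 4*3)/5)*(1/166642)) = 219763 + (-88526/171479 + (-43809 - (-1)*12*(3 + 12)/5)*(1/166642)) = 219763 + (-88526/171479 + (-43809 - (-1)*12*15/5)*(1/166642)) = 219763 + (-88526/171479 + (-43809 - 1*(-36))*(1/166642)) = 219763 + (-88526/171479 + (-43809 + 36)*(1/166642)) = 219763 + (-88526/171479 - 43773*1/166642) = 219763 + (-88526/171479 - 43773/166642) = 219763 - 3179757137/4082229074 = 897119728232325/4082229074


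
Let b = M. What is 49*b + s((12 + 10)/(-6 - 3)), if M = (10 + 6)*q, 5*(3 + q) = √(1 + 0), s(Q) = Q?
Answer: -98894/45 ≈ -2197.6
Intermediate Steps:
q = -14/5 (q = -3 + √(1 + 0)/5 = -3 + √1/5 = -3 + (⅕)*1 = -3 + ⅕ = -14/5 ≈ -2.8000)
M = -224/5 (M = (10 + 6)*(-14/5) = 16*(-14/5) = -224/5 ≈ -44.800)
b = -224/5 ≈ -44.800
49*b + s((12 + 10)/(-6 - 3)) = 49*(-224/5) + (12 + 10)/(-6 - 3) = -10976/5 + 22/(-9) = -10976/5 + 22*(-⅑) = -10976/5 - 22/9 = -98894/45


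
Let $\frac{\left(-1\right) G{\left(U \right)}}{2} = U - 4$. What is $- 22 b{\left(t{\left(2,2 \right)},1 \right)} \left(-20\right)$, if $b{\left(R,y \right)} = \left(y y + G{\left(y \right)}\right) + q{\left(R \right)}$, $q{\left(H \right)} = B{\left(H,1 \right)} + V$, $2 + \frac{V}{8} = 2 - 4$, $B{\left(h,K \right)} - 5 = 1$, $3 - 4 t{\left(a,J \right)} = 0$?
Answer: $-8360$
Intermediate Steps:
$t{\left(a,J \right)} = \frac{3}{4}$ ($t{\left(a,J \right)} = \frac{3}{4} - 0 = \frac{3}{4} + 0 = \frac{3}{4}$)
$G{\left(U \right)} = 8 - 2 U$ ($G{\left(U \right)} = - 2 \left(U - 4\right) = - 2 \left(-4 + U\right) = 8 - 2 U$)
$B{\left(h,K \right)} = 6$ ($B{\left(h,K \right)} = 5 + 1 = 6$)
$V = -32$ ($V = -16 + 8 \left(2 - 4\right) = -16 + 8 \left(-2\right) = -16 - 16 = -32$)
$q{\left(H \right)} = -26$ ($q{\left(H \right)} = 6 - 32 = -26$)
$b{\left(R,y \right)} = -18 + y^{2} - 2 y$ ($b{\left(R,y \right)} = \left(y y - \left(-8 + 2 y\right)\right) - 26 = \left(y^{2} - \left(-8 + 2 y\right)\right) - 26 = \left(8 + y^{2} - 2 y\right) - 26 = -18 + y^{2} - 2 y$)
$- 22 b{\left(t{\left(2,2 \right)},1 \right)} \left(-20\right) = - 22 \left(-18 + 1^{2} - 2\right) \left(-20\right) = - 22 \left(-18 + 1 - 2\right) \left(-20\right) = \left(-22\right) \left(-19\right) \left(-20\right) = 418 \left(-20\right) = -8360$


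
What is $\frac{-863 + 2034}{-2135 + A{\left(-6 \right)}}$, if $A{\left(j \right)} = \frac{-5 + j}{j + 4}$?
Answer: $- \frac{2342}{4259} \approx -0.54989$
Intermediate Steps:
$A{\left(j \right)} = \frac{-5 + j}{4 + j}$
$\frac{-863 + 2034}{-2135 + A{\left(-6 \right)}} = \frac{-863 + 2034}{-2135 + \frac{-5 - 6}{4 - 6}} = \frac{1171}{-2135 + \frac{1}{-2} \left(-11\right)} = \frac{1171}{-2135 - - \frac{11}{2}} = \frac{1171}{-2135 + \frac{11}{2}} = \frac{1171}{- \frac{4259}{2}} = 1171 \left(- \frac{2}{4259}\right) = - \frac{2342}{4259}$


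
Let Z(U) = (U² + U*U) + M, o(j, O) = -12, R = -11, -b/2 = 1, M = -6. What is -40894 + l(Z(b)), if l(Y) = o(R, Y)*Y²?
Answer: -40942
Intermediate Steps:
b = -2 (b = -2*1 = -2)
Z(U) = -6 + 2*U² (Z(U) = (U² + U*U) - 6 = (U² + U²) - 6 = 2*U² - 6 = -6 + 2*U²)
l(Y) = -12*Y²
-40894 + l(Z(b)) = -40894 - 12*(-6 + 2*(-2)²)² = -40894 - 12*(-6 + 2*4)² = -40894 - 12*(-6 + 8)² = -40894 - 12*2² = -40894 - 12*4 = -40894 - 48 = -40942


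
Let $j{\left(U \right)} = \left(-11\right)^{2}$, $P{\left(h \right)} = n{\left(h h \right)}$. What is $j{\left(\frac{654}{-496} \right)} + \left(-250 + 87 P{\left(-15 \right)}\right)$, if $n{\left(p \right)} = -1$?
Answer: $-216$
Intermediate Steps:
$P{\left(h \right)} = -1$
$j{\left(U \right)} = 121$
$j{\left(\frac{654}{-496} \right)} + \left(-250 + 87 P{\left(-15 \right)}\right) = 121 + \left(-250 + 87 \left(-1\right)\right) = 121 - 337 = -216$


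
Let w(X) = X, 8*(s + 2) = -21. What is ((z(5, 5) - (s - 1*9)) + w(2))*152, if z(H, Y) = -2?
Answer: 2071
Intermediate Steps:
s = -37/8 (s = -2 + (1/8)*(-21) = -2 - 21/8 = -37/8 ≈ -4.6250)
((z(5, 5) - (s - 1*9)) + w(2))*152 = ((-2 - (-37/8 - 1*9)) + 2)*152 = ((-2 - (-37/8 - 9)) + 2)*152 = ((-2 - 1*(-109/8)) + 2)*152 = ((-2 + 109/8) + 2)*152 = (93/8 + 2)*152 = (109/8)*152 = 2071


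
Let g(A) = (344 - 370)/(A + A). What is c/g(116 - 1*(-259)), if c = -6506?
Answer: 2439750/13 ≈ 1.8767e+5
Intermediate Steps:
g(A) = -13/A (g(A) = -26*1/(2*A) = -13/A)
c/g(116 - 1*(-259)) = -6506/((-13/(116 - 1*(-259)))) = -6506/((-13/(116 + 259))) = -6506/((-13/375)) = -6506/((-13*1/375)) = -6506/(-13/375) = -6506*(-375/13) = 2439750/13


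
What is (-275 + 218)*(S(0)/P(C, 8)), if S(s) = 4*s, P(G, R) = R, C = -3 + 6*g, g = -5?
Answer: 0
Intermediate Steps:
C = -33 (C = -3 + 6*(-5) = -3 - 30 = -33)
(-275 + 218)*(S(0)/P(C, 8)) = (-275 + 218)*((4*0)/8) = -0/8 = -57*0 = 0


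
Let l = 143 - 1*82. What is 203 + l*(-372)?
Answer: -22489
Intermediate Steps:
l = 61 (l = 143 - 82 = 61)
203 + l*(-372) = 203 + 61*(-372) = 203 - 22692 = -22489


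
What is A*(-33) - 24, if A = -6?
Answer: 174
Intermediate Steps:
A*(-33) - 24 = -6*(-33) - 24 = 198 - 24 = 174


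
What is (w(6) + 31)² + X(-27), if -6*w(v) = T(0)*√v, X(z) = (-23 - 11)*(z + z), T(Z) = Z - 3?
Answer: 5597/2 + 31*√6 ≈ 2874.4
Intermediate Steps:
T(Z) = -3 + Z
X(z) = -68*z
w(v) = √v/2 (w(v) = -(-3 + 0)*√v/6 = -(-1)*√v/2 = √v/2)
(w(6) + 31)² + X(-27) = (√6/2 + 31)² - 68*(-27) = (31 + √6/2)² + 1836 = 1836 + (31 + √6/2)²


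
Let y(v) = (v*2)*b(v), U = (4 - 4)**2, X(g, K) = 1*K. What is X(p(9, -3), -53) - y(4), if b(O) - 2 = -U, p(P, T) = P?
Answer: -69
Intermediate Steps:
X(g, K) = K
U = 0 (U = 0**2 = 0)
b(O) = 2 (b(O) = 2 - 1*0 = 2 + 0 = 2)
y(v) = 4*v (y(v) = (v*2)*2 = (2*v)*2 = 4*v)
X(p(9, -3), -53) - y(4) = -53 - 4*4 = -53 - 1*16 = -53 - 16 = -69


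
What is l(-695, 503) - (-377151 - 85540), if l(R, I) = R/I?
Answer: 232732878/503 ≈ 4.6269e+5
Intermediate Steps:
l(-695, 503) - (-377151 - 85540) = -695/503 - (-377151 - 85540) = -695*1/503 - 1*(-462691) = -695/503 + 462691 = 232732878/503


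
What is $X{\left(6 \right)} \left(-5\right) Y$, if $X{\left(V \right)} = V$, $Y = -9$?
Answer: $270$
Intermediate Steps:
$X{\left(6 \right)} \left(-5\right) Y = 6 \left(-5\right) \left(-9\right) = \left(-30\right) \left(-9\right) = 270$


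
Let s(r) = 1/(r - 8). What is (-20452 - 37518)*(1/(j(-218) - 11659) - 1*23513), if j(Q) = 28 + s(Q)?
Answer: 3582919130687490/2628607 ≈ 1.3630e+9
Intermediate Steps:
s(r) = 1/(-8 + r)
j(Q) = 28 + 1/(-8 + Q)
(-20452 - 37518)*(1/(j(-218) - 11659) - 1*23513) = (-20452 - 37518)*(1/((-223 + 28*(-218))/(-8 - 218) - 11659) - 1*23513) = -57970*(1/((-223 - 6104)/(-226) - 11659) - 23513) = -57970*(1/(-1/226*(-6327) - 11659) - 23513) = -57970*(1/(6327/226 - 11659) - 23513) = -57970*(1/(-2628607/226) - 23513) = -57970*(-226/2628607 - 23513) = -57970*(-61806436617/2628607) = 3582919130687490/2628607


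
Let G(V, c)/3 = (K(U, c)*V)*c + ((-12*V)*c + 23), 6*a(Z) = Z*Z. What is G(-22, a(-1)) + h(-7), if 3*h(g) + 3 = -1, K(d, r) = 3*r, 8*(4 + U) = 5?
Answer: 1165/6 ≈ 194.17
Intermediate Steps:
U = -27/8 (U = -4 + (⅛)*5 = -4 + 5/8 = -27/8 ≈ -3.3750)
h(g) = -4/3 (h(g) = -1 + (⅓)*(-1) = -1 - ⅓ = -4/3)
a(Z) = Z²/6 (a(Z) = (Z*Z)/6 = Z²/6)
G(V, c) = 69 - 36*V*c + 9*V*c² (G(V, c) = 3*(((3*c)*V)*c + ((-12*V)*c + 23)) = 3*((3*V*c)*c + (-12*V*c + 23)) = 3*(3*V*c² + (23 - 12*V*c)) = 3*(23 - 12*V*c + 3*V*c²) = 69 - 36*V*c + 9*V*c²)
G(-22, a(-1)) + h(-7) = (69 - 36*(-22)*(⅙)*(-1)² + 9*(-22)*((⅙)*(-1)²)²) - 4/3 = (69 - 36*(-22)*(⅙)*1 + 9*(-22)*((⅙)*1)²) - 4/3 = (69 - 36*(-22)*⅙ + 9*(-22)*(⅙)²) - 4/3 = (69 + 132 + 9*(-22)*(1/36)) - 4/3 = (69 + 132 - 11/2) - 4/3 = 391/2 - 4/3 = 1165/6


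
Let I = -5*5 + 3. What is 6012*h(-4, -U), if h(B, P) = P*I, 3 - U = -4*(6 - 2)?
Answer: 2513016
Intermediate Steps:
U = 19 (U = 3 - (-4)*(6 - 2) = 3 - (-4)*4 = 3 - 1*(-16) = 3 + 16 = 19)
I = -22 (I = -25 + 3 = -22)
h(B, P) = -22*P (h(B, P) = P*(-22) = -22*P)
6012*h(-4, -U) = 6012*(-(-22)*19) = 6012*(-22*(-19)) = 6012*418 = 2513016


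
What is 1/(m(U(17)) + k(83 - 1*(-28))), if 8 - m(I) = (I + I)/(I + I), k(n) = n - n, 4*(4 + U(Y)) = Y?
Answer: ⅐ ≈ 0.14286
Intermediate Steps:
U(Y) = -4 + Y/4
k(n) = 0
m(I) = 7 (m(I) = 8 - (I + I)/(I + I) = 8 - 2*I/(2*I) = 8 - 2*I*1/(2*I) = 8 - 1*1 = 8 - 1 = 7)
1/(m(U(17)) + k(83 - 1*(-28))) = 1/(7 + 0) = 1/7 = ⅐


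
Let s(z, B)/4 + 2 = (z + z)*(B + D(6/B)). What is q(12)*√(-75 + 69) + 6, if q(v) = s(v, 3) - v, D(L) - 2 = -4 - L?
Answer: 6 - 116*I*√6 ≈ 6.0 - 284.14*I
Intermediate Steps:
D(L) = -2 - L (D(L) = 2 + (-4 - L) = -2 - L)
s(z, B) = -8 + 8*z*(-2 + B - 6/B) (s(z, B) = -8 + 4*((z + z)*(B + (-2 - 6/B))) = -8 + 4*((2*z)*(B + (-2 - 6/B))) = -8 + 4*((2*z)*(-2 + B - 6/B)) = -8 + 4*(2*z*(-2 + B - 6/B)) = -8 + 8*z*(-2 + B - 6/B))
q(v) = -8 - 9*v (q(v) = (-8 - 16*v - 48*v/3 + 8*3*v) - v = (-8 - 16*v - 48*v*⅓ + 24*v) - v = (-8 - 16*v - 16*v + 24*v) - v = (-8 - 8*v) - v = -8 - 9*v)
q(12)*√(-75 + 69) + 6 = (-8 - 9*12)*√(-75 + 69) + 6 = (-8 - 108)*√(-6) + 6 = -116*I*√6 + 6 = 6 - 116*I*√6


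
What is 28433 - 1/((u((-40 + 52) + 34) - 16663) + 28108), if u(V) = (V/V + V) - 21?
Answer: 326154942/11471 ≈ 28433.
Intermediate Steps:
u(V) = -20 + V (u(V) = (1 + V) - 21 = -20 + V)
28433 - 1/((u((-40 + 52) + 34) - 16663) + 28108) = 28433 - 1/(((-20 + ((-40 + 52) + 34)) - 16663) + 28108) = 28433 - 1/(((-20 + (12 + 34)) - 16663) + 28108) = 28433 - 1/(((-20 + 46) - 16663) + 28108) = 28433 - 1/((26 - 16663) + 28108) = 28433 - 1/(-16637 + 28108) = 28433 - 1/11471 = 326154942/11471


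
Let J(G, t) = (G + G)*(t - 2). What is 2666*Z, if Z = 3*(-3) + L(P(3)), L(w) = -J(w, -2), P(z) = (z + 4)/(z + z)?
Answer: 2666/3 ≈ 888.67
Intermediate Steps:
P(z) = (4 + z)/(2*z) (P(z) = (4 + z)/((2*z)) = (4 + z)*(1/(2*z)) = (4 + z)/(2*z))
J(G, t) = 2*G*(-2 + t) (J(G, t) = (2*G)*(-2 + t) = 2*G*(-2 + t))
L(w) = 8*w (L(w) = -2*w*(-2 - 2) = -2*w*(-4) = -(-8)*w = 8*w)
Z = 1/3 (Z = 3*(-3) + 8*((1/2)*(4 + 3)/3) = -9 + 8*((1/2)*(1/3)*7) = -9 + 8*(7/6) = -9 + 28/3 = 1/3 ≈ 0.33333)
2666*Z = 2666*(1/3) = 2666/3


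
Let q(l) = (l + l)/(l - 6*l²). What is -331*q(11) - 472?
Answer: -30018/65 ≈ -461.82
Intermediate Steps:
q(l) = 2*l/(l - 6*l²) (q(l) = (2*l)/(l - 6*l²) = 2*l/(l - 6*l²))
-331*q(11) - 472 = -(-662)/(-1 + 6*11) - 472 = -(-662)/(-1 + 66) - 472 = -(-662)/65 - 472 = -331*(-2/65) - 472 = 662/65 - 472 = -30018/65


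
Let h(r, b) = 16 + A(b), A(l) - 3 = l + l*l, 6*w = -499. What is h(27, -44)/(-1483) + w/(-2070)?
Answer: -22994603/18418860 ≈ -1.2484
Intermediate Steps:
w = -499/6 (w = (⅙)*(-499) = -499/6 ≈ -83.167)
A(l) = 3 + l + l² (A(l) = 3 + (l + l*l) = 3 + (l + l²) = 3 + l + l²)
h(r, b) = 19 + b + b² (h(r, b) = 16 + (3 + b + b²) = 19 + b + b²)
h(27, -44)/(-1483) + w/(-2070) = (19 - 44 + (-44)²)/(-1483) - 499/6/(-2070) = (19 - 44 + 1936)*(-1/1483) - 499/6*(-1/2070) = 1911*(-1/1483) + 499/12420 = -1911/1483 + 499/12420 = -22994603/18418860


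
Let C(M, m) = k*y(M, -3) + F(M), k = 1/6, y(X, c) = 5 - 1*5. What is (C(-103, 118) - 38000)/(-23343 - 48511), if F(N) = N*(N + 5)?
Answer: 13953/35927 ≈ 0.38837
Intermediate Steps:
F(N) = N*(5 + N)
y(X, c) = 0 (y(X, c) = 5 - 5 = 0)
k = ⅙ ≈ 0.16667
C(M, m) = M*(5 + M) (C(M, m) = (⅙)*0 + M*(5 + M) = 0 + M*(5 + M) = M*(5 + M))
(C(-103, 118) - 38000)/(-23343 - 48511) = (-103*(5 - 103) - 38000)/(-23343 - 48511) = (-103*(-98) - 38000)/(-71854) = (10094 - 38000)*(-1/71854) = -27906*(-1/71854) = 13953/35927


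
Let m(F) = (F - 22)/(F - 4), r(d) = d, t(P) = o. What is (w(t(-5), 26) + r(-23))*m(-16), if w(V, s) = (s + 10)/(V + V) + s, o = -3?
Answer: -57/10 ≈ -5.7000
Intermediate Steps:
t(P) = -3
m(F) = (-22 + F)/(-4 + F)
w(V, s) = s + (10 + s)/(2*V) (w(V, s) = (10 + s)/((2*V)) + s = (10 + s)*(1/(2*V)) + s = (10 + s)/(2*V) + s = s + (10 + s)/(2*V))
(w(t(-5), 26) + r(-23))*m(-16) = ((5 + (½)*26 - 3*26)/(-3) - 23)*((-22 - 16)/(-4 - 16)) = (-(5 + 13 - 78)/3 - 23)*(-38/(-20)) = (-⅓*(-60) - 23)*(-1/20*(-38)) = (20 - 23)*(19/10) = -3*19/10 = -57/10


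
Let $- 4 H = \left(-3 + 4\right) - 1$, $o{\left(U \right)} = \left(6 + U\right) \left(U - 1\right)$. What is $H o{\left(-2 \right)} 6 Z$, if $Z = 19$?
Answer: $0$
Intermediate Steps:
$o{\left(U \right)} = \left(-1 + U\right) \left(6 + U\right)$ ($o{\left(U \right)} = \left(6 + U\right) \left(-1 + U\right) = \left(-1 + U\right) \left(6 + U\right)$)
$H = 0$ ($H = - \frac{\left(-3 + 4\right) - 1}{4} = - \frac{1 - 1}{4} = \left(- \frac{1}{4}\right) 0 = 0$)
$H o{\left(-2 \right)} 6 Z = 0 \left(-6 + \left(-2\right)^{2} + 5 \left(-2\right)\right) 6 \cdot 19 = 0 \left(-6 + 4 - 10\right) 6 \cdot 19 = 0 \left(-12\right) 6 \cdot 19 = 0 \cdot 6 \cdot 19 = 0 \cdot 19 = 0$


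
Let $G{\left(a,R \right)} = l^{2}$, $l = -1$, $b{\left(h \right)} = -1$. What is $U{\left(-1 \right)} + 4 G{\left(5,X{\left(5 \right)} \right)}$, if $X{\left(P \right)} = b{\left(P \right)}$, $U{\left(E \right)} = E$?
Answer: $3$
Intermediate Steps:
$X{\left(P \right)} = -1$
$G{\left(a,R \right)} = 1$ ($G{\left(a,R \right)} = \left(-1\right)^{2} = 1$)
$U{\left(-1 \right)} + 4 G{\left(5,X{\left(5 \right)} \right)} = -1 + 4 \cdot 1 = -1 + 4 = 3$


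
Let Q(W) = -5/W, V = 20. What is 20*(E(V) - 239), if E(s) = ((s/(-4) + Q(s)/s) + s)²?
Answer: -91999/320 ≈ -287.50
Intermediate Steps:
E(s) = (-5/s² + 3*s/4)² (E(s) = ((s/(-4) + (-5/s)/s) + s)² = ((s*(-¼) - 5/s²) + s)² = ((-s/4 - 5/s²) + s)² = ((-5/s² - s/4) + s)² = (-5/s² + 3*s/4)²)
20*(E(V) - 239) = 20*((1/16)*(-20 + 3*20³)²/20⁴ - 239) = 20*((1/16)*(1/160000)*(-20 + 3*8000)² - 239) = 20*((1/16)*(1/160000)*(-20 + 24000)² - 239) = 20*((1/16)*(1/160000)*23980² - 239) = 20*((1/16)*(1/160000)*575040400 - 239) = 20*(1437601/6400 - 239) = 20*(-91999/6400) = -91999/320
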